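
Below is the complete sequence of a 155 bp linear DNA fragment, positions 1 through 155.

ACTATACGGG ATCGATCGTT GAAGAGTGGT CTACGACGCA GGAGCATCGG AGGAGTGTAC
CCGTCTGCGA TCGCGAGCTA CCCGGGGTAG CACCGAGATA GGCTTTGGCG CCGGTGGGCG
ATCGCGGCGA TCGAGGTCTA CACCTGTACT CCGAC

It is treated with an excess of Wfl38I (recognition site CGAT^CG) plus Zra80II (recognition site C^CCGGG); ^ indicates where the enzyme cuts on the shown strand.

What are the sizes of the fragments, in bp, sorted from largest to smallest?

55, 41, 24, 16, 10, 9 bp

Wfl38I sites (CGATCG) start at positions 13, 68, 119, 128.
Wfl38I cuts after base 4 of each site, so after positions 16, 71, 122, 131.
The Zra80II site (CCCGGG) starts at position 81.
Zra80II cuts after the first base of each site, so after position 81.
Combined cut positions: 16, 71, 81, 122, 131.
Linear molecule, 5 cuts → 6 fragments:
  1–16 → 16 bp
  17–71 → 55 bp
  72–81 → 10 bp
  82–122 → 41 bp
  123–131 → 9 bp
  132–155 → 24 bp
Sorted largest to smallest: 55, 41, 24, 16, 10, 9 bp.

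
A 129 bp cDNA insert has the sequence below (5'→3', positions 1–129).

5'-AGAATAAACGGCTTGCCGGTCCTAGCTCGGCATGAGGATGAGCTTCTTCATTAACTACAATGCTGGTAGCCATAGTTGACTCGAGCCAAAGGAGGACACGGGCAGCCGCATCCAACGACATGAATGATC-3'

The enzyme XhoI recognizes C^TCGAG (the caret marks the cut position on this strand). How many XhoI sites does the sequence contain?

1

CTCGAG occurs starting at position 80.
XhoI cuts at 1 site.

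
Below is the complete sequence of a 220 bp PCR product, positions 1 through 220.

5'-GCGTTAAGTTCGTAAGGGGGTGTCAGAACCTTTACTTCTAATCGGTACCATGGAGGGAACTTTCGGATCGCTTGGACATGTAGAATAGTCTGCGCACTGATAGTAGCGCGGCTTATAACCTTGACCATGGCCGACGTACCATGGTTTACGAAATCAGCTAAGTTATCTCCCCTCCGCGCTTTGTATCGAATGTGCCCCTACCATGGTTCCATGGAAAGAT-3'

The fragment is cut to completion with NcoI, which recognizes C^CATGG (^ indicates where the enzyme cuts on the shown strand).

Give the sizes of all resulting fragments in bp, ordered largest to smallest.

77, 62, 48, 14, 11, 8 bp

NcoI sites (CCATGG) start at positions 48, 125, 139, 201, 209.
NcoI cuts after the first base of each site, so after positions 48, 125, 139, 201, 209.
Linear molecule, 5 cuts → 6 fragments:
  1–48 → 48 bp
  49–125 → 77 bp
  126–139 → 14 bp
  140–201 → 62 bp
  202–209 → 8 bp
  210–220 → 11 bp
Sorted largest to smallest: 77, 62, 48, 14, 11, 8 bp.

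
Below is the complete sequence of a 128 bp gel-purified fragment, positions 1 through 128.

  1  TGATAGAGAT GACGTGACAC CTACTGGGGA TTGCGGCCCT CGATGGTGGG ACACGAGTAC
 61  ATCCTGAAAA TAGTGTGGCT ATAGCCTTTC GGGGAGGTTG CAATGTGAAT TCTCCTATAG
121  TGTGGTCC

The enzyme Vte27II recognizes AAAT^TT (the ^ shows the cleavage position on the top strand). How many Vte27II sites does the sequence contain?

No occurrence of AAATTT is present in the sequence.
Vte27II does not cut: 0 sites.

0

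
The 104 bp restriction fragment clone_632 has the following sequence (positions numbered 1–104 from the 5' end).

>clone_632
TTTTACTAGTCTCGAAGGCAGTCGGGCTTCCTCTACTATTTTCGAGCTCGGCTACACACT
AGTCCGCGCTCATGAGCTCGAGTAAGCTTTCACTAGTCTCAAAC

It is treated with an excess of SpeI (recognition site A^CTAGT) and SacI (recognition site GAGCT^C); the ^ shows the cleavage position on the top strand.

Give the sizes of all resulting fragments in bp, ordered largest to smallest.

SpeI sites (ACTAGT) start at positions 5, 58, 92.
SpeI cuts after the first base of each site, so after positions 5, 58, 92.
SacI sites (GAGCTC) start at positions 44, 74.
SacI cuts after base 5 of each site (before the last base), so after positions 48, 78.
Combined cut positions: 5, 48, 58, 78, 92.
Linear molecule, 5 cuts → 6 fragments:
  1–5 → 5 bp
  6–48 → 43 bp
  49–58 → 10 bp
  59–78 → 20 bp
  79–92 → 14 bp
  93–104 → 12 bp
Sorted largest to smallest: 43, 20, 14, 12, 10, 5 bp.

43, 20, 14, 12, 10, 5 bp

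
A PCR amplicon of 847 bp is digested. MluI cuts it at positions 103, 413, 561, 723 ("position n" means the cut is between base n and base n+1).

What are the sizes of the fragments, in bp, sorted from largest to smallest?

Linear molecule, 4 cuts → 5 fragments:
  103 − 0 = 103 bp
  413 − 103 = 310 bp
  561 − 413 = 148 bp
  723 − 561 = 162 bp
  847 − 723 = 124 bp
Sorted largest to smallest: 310, 162, 148, 124, 103 bp.

310, 162, 148, 124, 103 bp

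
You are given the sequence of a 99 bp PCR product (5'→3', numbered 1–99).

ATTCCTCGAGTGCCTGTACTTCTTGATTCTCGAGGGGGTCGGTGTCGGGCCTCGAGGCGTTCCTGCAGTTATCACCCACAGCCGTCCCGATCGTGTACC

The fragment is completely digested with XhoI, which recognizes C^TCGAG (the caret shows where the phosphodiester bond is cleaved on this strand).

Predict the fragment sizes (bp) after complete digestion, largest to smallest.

48, 24, 22, 5 bp

XhoI sites (CTCGAG) start at positions 5, 29, 51.
XhoI cuts after the first base of each site, so after positions 5, 29, 51.
Linear molecule, 3 cuts → 4 fragments:
  1–5 → 5 bp
  6–29 → 24 bp
  30–51 → 22 bp
  52–99 → 48 bp
Sorted largest to smallest: 48, 24, 22, 5 bp.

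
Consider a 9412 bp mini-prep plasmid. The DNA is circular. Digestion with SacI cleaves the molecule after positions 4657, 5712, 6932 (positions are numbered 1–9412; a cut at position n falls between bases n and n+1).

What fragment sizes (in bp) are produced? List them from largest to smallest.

Circular molecule, 3 cuts → 3 fragments:
  5712 − 4657 = 1055 bp
  6932 − 5712 = 1220 bp
  wrap: 9412 − 6932 + 4657 = 7137 bp
Sorted largest to smallest: 7137, 1220, 1055 bp.

7137, 1220, 1055 bp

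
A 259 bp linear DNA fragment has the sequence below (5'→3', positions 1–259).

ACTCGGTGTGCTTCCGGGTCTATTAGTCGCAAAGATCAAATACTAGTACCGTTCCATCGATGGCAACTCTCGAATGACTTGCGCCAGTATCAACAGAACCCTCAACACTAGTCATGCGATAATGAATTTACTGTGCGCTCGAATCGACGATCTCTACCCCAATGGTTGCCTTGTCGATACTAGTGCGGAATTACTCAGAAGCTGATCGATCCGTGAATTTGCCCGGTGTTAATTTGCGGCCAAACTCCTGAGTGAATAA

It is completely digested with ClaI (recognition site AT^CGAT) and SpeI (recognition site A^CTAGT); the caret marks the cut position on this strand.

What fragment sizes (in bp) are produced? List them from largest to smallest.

ClaI sites (ATCGAT) start at positions 56, 205.
ClaI cuts after base 2 of each site, so after positions 57, 206.
SpeI sites (ACTAGT) start at positions 42, 107, 179.
SpeI cuts after the first base of each site, so after positions 42, 107, 179.
Combined cut positions: 42, 57, 107, 179, 206.
Linear molecule, 5 cuts → 6 fragments:
  1–42 → 42 bp
  43–57 → 15 bp
  58–107 → 50 bp
  108–179 → 72 bp
  180–206 → 27 bp
  207–259 → 53 bp
Sorted largest to smallest: 72, 53, 50, 42, 27, 15 bp.

72, 53, 50, 42, 27, 15 bp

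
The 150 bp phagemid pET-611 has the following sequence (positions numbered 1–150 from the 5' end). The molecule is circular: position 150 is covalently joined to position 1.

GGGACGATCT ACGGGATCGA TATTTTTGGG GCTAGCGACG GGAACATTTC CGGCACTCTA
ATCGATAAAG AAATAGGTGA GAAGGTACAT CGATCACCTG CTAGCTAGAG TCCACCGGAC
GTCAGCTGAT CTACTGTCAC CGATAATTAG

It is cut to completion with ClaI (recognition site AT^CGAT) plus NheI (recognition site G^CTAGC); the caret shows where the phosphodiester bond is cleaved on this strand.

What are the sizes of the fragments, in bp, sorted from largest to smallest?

ClaI sites (ATCGAT) start at positions 16, 61, 89.
ClaI cuts after base 2 of each site, so after positions 17, 62, 90.
NheI sites (GCTAGC) start at positions 31, 100.
NheI cuts after the first base of each site, so after positions 31, 100.
Combined cut positions: 17, 31, 62, 90, 100.
Circular molecule, 5 cuts → 5 fragments:
  18–31 → 14 bp
  32–62 → 31 bp
  63–90 → 28 bp
  91–100 → 10 bp
  101–150 then 1–17 → 50 + 17 = 67 bp
Sorted largest to smallest: 67, 31, 28, 14, 10 bp.

67, 31, 28, 14, 10 bp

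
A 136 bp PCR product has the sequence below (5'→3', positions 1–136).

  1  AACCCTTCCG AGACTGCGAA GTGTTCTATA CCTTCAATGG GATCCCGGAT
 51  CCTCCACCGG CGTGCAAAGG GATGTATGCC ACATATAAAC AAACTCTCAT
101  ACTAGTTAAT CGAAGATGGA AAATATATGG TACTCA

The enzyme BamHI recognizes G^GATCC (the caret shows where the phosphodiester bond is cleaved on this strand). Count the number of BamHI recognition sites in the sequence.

GGATCC occurs starting at positions 40, 47.
BamHI cuts at 2 sites.

2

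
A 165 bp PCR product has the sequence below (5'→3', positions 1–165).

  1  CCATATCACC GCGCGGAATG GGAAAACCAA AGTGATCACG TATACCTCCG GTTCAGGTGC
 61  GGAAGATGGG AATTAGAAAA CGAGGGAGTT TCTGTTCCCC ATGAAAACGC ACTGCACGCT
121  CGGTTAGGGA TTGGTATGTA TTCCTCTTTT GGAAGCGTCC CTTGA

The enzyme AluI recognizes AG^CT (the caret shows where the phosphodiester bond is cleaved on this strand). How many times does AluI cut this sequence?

0

No occurrence of AGCT is present in the sequence.
AluI does not cut: 0 sites.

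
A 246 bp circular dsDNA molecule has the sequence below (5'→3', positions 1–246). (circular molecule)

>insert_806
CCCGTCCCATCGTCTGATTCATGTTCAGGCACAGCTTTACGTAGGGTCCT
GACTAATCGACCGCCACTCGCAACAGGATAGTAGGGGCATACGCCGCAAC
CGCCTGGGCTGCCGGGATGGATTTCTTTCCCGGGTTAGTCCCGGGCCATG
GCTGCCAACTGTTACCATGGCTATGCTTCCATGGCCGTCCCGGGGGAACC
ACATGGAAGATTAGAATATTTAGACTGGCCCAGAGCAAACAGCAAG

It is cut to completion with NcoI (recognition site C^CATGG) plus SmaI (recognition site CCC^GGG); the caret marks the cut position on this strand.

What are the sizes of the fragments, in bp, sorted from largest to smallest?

NcoI sites (CCATGG) start at positions 146, 165, 179.
NcoI cuts after the first base of each site, so after positions 146, 165, 179.
SmaI sites (CCCGGG) start at positions 129, 140, 189.
SmaI cuts after base 3 of each site, so after positions 131, 142, 191.
Combined cut positions: 131, 142, 146, 165, 179, 191.
Circular molecule, 6 cuts → 6 fragments:
  132–142 → 11 bp
  143–146 → 4 bp
  147–165 → 19 bp
  166–179 → 14 bp
  180–191 → 12 bp
  192–246 then 1–131 → 55 + 131 = 186 bp
Sorted largest to smallest: 186, 19, 14, 12, 11, 4 bp.

186, 19, 14, 12, 11, 4 bp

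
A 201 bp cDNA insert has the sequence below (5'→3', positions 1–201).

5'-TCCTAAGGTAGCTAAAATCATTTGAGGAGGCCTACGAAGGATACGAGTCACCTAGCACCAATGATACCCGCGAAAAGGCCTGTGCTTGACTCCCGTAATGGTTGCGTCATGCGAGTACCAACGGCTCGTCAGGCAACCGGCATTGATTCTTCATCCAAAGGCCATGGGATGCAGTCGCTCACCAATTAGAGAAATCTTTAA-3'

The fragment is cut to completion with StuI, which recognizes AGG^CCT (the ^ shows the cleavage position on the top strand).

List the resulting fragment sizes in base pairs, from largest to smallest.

123, 48, 30 bp

StuI sites (AGGCCT) start at positions 28, 76.
StuI cuts after base 3 of each site, so after positions 30, 78.
Linear molecule, 2 cuts → 3 fragments:
  1–30 → 30 bp
  31–78 → 48 bp
  79–201 → 123 bp
Sorted largest to smallest: 123, 48, 30 bp.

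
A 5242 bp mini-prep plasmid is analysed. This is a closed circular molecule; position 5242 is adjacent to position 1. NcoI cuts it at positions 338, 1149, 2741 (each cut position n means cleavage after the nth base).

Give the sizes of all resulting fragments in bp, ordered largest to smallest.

Circular molecule, 3 cuts → 3 fragments:
  1149 − 338 = 811 bp
  2741 − 1149 = 1592 bp
  wrap: 5242 − 2741 + 338 = 2839 bp
Sorted largest to smallest: 2839, 1592, 811 bp.

2839, 1592, 811 bp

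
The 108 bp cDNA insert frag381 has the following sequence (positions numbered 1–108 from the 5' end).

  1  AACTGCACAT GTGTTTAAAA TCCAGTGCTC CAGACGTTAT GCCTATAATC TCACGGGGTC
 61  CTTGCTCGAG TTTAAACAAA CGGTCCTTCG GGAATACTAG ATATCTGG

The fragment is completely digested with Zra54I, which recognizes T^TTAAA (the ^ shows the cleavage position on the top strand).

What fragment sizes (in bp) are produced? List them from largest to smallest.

Zra54I sites (TTTAAA) start at positions 14, 71.
Zra54I cuts after the first base of each site, so after positions 14, 71.
Linear molecule, 2 cuts → 3 fragments:
  1–14 → 14 bp
  15–71 → 57 bp
  72–108 → 37 bp
Sorted largest to smallest: 57, 37, 14 bp.

57, 37, 14 bp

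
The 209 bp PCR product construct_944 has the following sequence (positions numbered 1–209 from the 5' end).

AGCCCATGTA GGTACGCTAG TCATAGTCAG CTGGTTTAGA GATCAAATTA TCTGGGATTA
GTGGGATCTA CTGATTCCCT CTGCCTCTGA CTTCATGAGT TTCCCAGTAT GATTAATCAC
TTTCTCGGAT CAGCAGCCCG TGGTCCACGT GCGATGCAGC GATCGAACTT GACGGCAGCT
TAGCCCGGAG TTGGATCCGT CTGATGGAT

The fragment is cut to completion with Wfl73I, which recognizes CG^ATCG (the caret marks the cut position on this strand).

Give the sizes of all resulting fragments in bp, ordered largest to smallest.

161, 48 bp

The Wfl73I site (CGATCG) starts at position 160.
Wfl73I cuts after base 2 of each site, so after position 161.
Linear molecule, 1 cut → 2 fragments:
  1–161 → 161 bp
  162–209 → 48 bp
Sorted largest to smallest: 161, 48 bp.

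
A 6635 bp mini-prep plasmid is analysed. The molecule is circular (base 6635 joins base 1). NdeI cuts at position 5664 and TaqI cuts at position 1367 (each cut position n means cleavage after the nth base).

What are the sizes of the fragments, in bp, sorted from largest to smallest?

4297, 2338 bp

Combined cut positions (sorted): 1367, 5664.
Circular molecule, 2 cuts → 2 fragments:
  5664 − 1367 = 4297 bp
  wrap: 6635 − 5664 + 1367 = 2338 bp
Sorted largest to smallest: 4297, 2338 bp.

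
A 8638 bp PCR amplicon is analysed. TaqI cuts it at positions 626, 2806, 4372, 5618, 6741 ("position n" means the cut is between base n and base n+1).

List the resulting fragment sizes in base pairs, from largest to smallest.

Linear molecule, 5 cuts → 6 fragments:
  626 − 0 = 626 bp
  2806 − 626 = 2180 bp
  4372 − 2806 = 1566 bp
  5618 − 4372 = 1246 bp
  6741 − 5618 = 1123 bp
  8638 − 6741 = 1897 bp
Sorted largest to smallest: 2180, 1897, 1566, 1246, 1123, 626 bp.

2180, 1897, 1566, 1246, 1123, 626 bp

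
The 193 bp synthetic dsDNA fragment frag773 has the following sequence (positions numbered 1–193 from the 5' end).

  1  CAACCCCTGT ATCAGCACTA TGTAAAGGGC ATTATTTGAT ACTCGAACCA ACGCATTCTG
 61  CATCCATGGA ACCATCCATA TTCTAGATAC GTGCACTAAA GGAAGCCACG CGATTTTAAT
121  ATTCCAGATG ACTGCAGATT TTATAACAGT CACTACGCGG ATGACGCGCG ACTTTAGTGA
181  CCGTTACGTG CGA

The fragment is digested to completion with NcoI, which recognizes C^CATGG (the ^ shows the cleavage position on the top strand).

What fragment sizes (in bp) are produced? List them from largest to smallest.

The NcoI site (CCATGG) starts at position 64.
NcoI cuts after the first base of each site, so after position 64.
Linear molecule, 1 cut → 2 fragments:
  1–64 → 64 bp
  65–193 → 129 bp
Sorted largest to smallest: 129, 64 bp.

129, 64 bp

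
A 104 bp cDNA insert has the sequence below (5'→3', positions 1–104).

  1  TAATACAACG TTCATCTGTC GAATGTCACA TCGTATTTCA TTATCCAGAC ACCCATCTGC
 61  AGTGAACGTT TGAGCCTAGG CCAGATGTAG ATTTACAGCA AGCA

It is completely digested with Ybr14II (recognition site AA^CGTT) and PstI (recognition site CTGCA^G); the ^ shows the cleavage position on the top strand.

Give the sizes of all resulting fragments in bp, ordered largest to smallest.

Ybr14II sites (AACGTT) start at positions 7, 65.
Ybr14II cuts after base 2 of each site, so after positions 8, 66.
The PstI site (CTGCAG) starts at position 57.
PstI cuts after base 5 of each site (before the last base), so after position 61.
Combined cut positions: 8, 61, 66.
Linear molecule, 3 cuts → 4 fragments:
  1–8 → 8 bp
  9–61 → 53 bp
  62–66 → 5 bp
  67–104 → 38 bp
Sorted largest to smallest: 53, 38, 8, 5 bp.

53, 38, 8, 5 bp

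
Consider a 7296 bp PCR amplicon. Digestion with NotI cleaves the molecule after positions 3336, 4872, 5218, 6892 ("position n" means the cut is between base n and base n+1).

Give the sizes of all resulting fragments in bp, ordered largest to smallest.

3336, 1674, 1536, 404, 346 bp

Linear molecule, 4 cuts → 5 fragments:
  3336 − 0 = 3336 bp
  4872 − 3336 = 1536 bp
  5218 − 4872 = 346 bp
  6892 − 5218 = 1674 bp
  7296 − 6892 = 404 bp
Sorted largest to smallest: 3336, 1674, 1536, 404, 346 bp.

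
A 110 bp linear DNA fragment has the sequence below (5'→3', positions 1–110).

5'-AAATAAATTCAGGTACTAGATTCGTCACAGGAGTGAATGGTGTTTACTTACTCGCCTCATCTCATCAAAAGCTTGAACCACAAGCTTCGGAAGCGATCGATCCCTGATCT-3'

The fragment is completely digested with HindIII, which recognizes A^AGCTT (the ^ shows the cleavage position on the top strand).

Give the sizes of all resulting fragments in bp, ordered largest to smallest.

69, 28, 13 bp

HindIII sites (AAGCTT) start at positions 69, 82.
HindIII cuts after the first base of each site, so after positions 69, 82.
Linear molecule, 2 cuts → 3 fragments:
  1–69 → 69 bp
  70–82 → 13 bp
  83–110 → 28 bp
Sorted largest to smallest: 69, 28, 13 bp.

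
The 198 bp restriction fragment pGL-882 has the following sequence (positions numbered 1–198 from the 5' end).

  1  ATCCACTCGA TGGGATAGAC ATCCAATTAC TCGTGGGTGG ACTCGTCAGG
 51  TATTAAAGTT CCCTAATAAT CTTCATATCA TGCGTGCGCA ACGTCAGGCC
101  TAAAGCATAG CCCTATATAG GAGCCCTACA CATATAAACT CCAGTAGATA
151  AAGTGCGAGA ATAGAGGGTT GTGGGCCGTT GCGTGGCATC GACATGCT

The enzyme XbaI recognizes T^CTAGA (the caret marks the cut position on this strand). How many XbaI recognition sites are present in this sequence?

0

No occurrence of TCTAGA is present in the sequence.
XbaI does not cut: 0 sites.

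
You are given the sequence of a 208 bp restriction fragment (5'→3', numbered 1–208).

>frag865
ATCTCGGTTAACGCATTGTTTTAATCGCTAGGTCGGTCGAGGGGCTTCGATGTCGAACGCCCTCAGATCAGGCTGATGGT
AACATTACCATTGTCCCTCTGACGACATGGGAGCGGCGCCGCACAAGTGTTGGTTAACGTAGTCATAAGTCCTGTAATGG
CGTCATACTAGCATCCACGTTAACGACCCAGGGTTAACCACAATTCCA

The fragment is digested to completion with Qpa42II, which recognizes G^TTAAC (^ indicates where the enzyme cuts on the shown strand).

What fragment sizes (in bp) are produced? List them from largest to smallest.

126, 46, 15, 14, 7 bp

Qpa42II sites (GTTAAC) start at positions 7, 133, 179, 193.
Qpa42II cuts after the first base of each site, so after positions 7, 133, 179, 193.
Linear molecule, 4 cuts → 5 fragments:
  1–7 → 7 bp
  8–133 → 126 bp
  134–179 → 46 bp
  180–193 → 14 bp
  194–208 → 15 bp
Sorted largest to smallest: 126, 46, 15, 14, 7 bp.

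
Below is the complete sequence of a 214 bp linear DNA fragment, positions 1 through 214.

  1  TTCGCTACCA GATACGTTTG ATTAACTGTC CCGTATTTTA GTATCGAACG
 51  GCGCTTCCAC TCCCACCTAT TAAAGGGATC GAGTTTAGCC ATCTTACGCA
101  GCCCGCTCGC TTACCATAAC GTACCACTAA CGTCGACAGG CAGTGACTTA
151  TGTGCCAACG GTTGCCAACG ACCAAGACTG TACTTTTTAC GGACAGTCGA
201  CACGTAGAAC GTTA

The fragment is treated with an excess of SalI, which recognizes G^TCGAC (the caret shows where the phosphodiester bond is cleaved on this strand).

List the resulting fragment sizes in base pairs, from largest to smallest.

SalI sites (GTCGAC) start at positions 132, 196.
SalI cuts after the first base of each site, so after positions 132, 196.
Linear molecule, 2 cuts → 3 fragments:
  1–132 → 132 bp
  133–196 → 64 bp
  197–214 → 18 bp
Sorted largest to smallest: 132, 64, 18 bp.

132, 64, 18 bp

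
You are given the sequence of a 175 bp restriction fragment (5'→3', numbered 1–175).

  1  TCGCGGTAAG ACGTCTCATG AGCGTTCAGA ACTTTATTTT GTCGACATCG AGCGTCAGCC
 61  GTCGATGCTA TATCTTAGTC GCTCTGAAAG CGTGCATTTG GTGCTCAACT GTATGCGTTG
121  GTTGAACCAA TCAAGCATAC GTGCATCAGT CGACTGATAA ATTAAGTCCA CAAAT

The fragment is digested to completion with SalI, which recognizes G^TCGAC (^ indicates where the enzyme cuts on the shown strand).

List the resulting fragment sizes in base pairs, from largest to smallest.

SalI sites (GTCGAC) start at positions 41, 149.
SalI cuts after the first base of each site, so after positions 41, 149.
Linear molecule, 2 cuts → 3 fragments:
  1–41 → 41 bp
  42–149 → 108 bp
  150–175 → 26 bp
Sorted largest to smallest: 108, 41, 26 bp.

108, 41, 26 bp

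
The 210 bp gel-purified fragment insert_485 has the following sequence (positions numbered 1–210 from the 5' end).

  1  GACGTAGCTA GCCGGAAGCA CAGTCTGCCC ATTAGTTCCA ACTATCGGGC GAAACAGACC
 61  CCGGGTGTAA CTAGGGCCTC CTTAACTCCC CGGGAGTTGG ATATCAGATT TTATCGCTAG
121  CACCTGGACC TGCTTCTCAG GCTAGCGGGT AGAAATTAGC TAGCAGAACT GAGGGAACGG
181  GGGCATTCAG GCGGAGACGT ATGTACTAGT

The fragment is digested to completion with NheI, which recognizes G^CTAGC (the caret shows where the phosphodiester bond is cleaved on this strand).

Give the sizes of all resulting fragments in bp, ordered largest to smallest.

NheI sites (GCTAGC) start at positions 7, 116, 141, 159.
NheI cuts after the first base of each site, so after positions 7, 116, 141, 159.
Linear molecule, 4 cuts → 5 fragments:
  1–7 → 7 bp
  8–116 → 109 bp
  117–141 → 25 bp
  142–159 → 18 bp
  160–210 → 51 bp
Sorted largest to smallest: 109, 51, 25, 18, 7 bp.

109, 51, 25, 18, 7 bp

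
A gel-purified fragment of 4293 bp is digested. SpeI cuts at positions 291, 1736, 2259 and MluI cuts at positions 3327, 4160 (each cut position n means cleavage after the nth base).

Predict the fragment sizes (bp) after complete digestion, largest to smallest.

1445, 1068, 833, 523, 291, 133 bp

Combined cut positions (sorted): 291, 1736, 2259, 3327, 4160.
Linear molecule, 5 cuts → 6 fragments:
  291 − 0 = 291 bp
  1736 − 291 = 1445 bp
  2259 − 1736 = 523 bp
  3327 − 2259 = 1068 bp
  4160 − 3327 = 833 bp
  4293 − 4160 = 133 bp
Sorted largest to smallest: 1445, 1068, 833, 523, 291, 133 bp.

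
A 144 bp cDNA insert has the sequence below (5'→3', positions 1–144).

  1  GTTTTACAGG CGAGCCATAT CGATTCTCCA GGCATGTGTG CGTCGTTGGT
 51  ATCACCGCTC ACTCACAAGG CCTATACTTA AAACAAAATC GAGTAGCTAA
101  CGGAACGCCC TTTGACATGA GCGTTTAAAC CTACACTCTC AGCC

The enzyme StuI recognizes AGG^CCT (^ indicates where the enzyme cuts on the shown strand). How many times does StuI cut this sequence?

AGGCCT occurs starting at position 68.
StuI cuts at 1 site.

1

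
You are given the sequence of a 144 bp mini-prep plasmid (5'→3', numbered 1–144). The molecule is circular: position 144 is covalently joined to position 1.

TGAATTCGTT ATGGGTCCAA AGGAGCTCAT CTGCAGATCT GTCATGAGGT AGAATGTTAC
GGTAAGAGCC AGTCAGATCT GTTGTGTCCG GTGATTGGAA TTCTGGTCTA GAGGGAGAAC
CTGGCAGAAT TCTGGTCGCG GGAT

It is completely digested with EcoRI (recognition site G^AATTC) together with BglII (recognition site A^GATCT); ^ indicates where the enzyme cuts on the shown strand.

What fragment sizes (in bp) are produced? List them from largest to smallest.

40, 33, 29, 23, 19 bp

EcoRI sites (GAATTC) start at positions 2, 98, 127.
EcoRI cuts after the first base of each site, so after positions 2, 98, 127.
BglII sites (AGATCT) start at positions 35, 75.
BglII cuts after the first base of each site, so after positions 35, 75.
Combined cut positions: 2, 35, 75, 98, 127.
Circular molecule, 5 cuts → 5 fragments:
  3–35 → 33 bp
  36–75 → 40 bp
  76–98 → 23 bp
  99–127 → 29 bp
  128–144 then 1–2 → 17 + 2 = 19 bp
Sorted largest to smallest: 40, 33, 29, 23, 19 bp.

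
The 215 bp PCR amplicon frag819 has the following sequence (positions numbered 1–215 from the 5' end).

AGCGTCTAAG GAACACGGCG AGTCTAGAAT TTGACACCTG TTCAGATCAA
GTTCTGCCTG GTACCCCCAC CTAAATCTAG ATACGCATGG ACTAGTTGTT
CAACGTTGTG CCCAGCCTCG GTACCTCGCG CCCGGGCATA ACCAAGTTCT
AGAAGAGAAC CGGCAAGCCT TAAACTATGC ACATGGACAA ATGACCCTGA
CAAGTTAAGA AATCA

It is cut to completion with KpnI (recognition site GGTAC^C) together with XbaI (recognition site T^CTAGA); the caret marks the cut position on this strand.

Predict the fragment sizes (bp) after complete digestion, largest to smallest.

67, 48, 41, 24, 23, 12 bp

KpnI sites (GGTACC) start at positions 60, 120.
KpnI cuts after base 5 of each site (before the last base), so after positions 64, 124.
XbaI sites (TCTAGA) start at positions 23, 76, 148.
XbaI cuts after the first base of each site, so after positions 23, 76, 148.
Combined cut positions: 23, 64, 76, 124, 148.
Linear molecule, 5 cuts → 6 fragments:
  1–23 → 23 bp
  24–64 → 41 bp
  65–76 → 12 bp
  77–124 → 48 bp
  125–148 → 24 bp
  149–215 → 67 bp
Sorted largest to smallest: 67, 48, 41, 24, 23, 12 bp.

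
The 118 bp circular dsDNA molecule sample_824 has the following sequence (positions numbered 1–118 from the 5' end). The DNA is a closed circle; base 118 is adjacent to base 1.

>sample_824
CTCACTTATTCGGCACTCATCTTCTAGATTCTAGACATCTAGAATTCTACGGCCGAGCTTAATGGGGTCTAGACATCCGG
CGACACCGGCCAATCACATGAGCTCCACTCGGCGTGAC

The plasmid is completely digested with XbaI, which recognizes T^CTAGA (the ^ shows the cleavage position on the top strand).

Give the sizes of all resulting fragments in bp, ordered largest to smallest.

73, 30, 8, 7 bp

XbaI sites (TCTAGA) start at positions 23, 30, 38, 68.
XbaI cuts after the first base of each site, so after positions 23, 30, 38, 68.
Circular molecule, 4 cuts → 4 fragments:
  24–30 → 7 bp
  31–38 → 8 bp
  39–68 → 30 bp
  69–118 then 1–23 → 50 + 23 = 73 bp
Sorted largest to smallest: 73, 30, 8, 7 bp.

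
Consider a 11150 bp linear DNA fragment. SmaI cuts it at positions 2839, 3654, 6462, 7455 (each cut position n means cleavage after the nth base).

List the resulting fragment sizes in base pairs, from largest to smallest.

3695, 2839, 2808, 993, 815 bp

Linear molecule, 4 cuts → 5 fragments:
  2839 − 0 = 2839 bp
  3654 − 2839 = 815 bp
  6462 − 3654 = 2808 bp
  7455 − 6462 = 993 bp
  11150 − 7455 = 3695 bp
Sorted largest to smallest: 3695, 2839, 2808, 993, 815 bp.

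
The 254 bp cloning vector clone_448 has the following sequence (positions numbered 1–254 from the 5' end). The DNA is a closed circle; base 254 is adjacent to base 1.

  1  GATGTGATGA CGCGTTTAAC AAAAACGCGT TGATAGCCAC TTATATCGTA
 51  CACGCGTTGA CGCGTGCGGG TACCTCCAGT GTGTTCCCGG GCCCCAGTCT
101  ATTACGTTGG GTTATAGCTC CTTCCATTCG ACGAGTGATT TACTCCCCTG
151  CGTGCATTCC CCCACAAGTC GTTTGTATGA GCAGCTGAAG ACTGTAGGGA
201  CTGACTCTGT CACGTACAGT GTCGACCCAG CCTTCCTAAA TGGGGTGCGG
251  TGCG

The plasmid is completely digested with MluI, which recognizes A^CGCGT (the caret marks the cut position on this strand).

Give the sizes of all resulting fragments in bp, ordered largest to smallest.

MluI sites (ACGCGT) start at positions 10, 25, 52, 60.
MluI cuts after the first base of each site, so after positions 10, 25, 52, 60.
Circular molecule, 4 cuts → 4 fragments:
  11–25 → 15 bp
  26–52 → 27 bp
  53–60 → 8 bp
  61–254 then 1–10 → 194 + 10 = 204 bp
Sorted largest to smallest: 204, 27, 15, 8 bp.

204, 27, 15, 8 bp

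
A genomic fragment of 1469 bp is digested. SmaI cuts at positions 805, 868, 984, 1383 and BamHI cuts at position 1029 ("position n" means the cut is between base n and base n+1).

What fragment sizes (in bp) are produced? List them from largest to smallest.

Combined cut positions (sorted): 805, 868, 984, 1029, 1383.
Linear molecule, 5 cuts → 6 fragments:
  805 − 0 = 805 bp
  868 − 805 = 63 bp
  984 − 868 = 116 bp
  1029 − 984 = 45 bp
  1383 − 1029 = 354 bp
  1469 − 1383 = 86 bp
Sorted largest to smallest: 805, 354, 116, 86, 63, 45 bp.

805, 354, 116, 86, 63, 45 bp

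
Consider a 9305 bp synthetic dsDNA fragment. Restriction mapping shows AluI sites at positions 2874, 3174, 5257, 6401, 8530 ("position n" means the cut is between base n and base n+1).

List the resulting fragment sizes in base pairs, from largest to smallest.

Linear molecule, 5 cuts → 6 fragments:
  2874 − 0 = 2874 bp
  3174 − 2874 = 300 bp
  5257 − 3174 = 2083 bp
  6401 − 5257 = 1144 bp
  8530 − 6401 = 2129 bp
  9305 − 8530 = 775 bp
Sorted largest to smallest: 2874, 2129, 2083, 1144, 775, 300 bp.

2874, 2129, 2083, 1144, 775, 300 bp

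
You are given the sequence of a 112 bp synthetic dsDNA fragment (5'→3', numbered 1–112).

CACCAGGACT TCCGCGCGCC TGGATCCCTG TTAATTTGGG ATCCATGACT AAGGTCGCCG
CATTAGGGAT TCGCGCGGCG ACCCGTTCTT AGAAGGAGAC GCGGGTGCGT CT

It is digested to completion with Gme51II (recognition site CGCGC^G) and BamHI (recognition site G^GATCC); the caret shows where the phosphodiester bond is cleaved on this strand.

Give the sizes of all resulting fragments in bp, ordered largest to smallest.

Gme51II sites (CGCGCG) start at positions 13, 72.
Gme51II cuts after base 5 of each site (before the last base), so after positions 17, 76.
BamHI sites (GGATCC) start at positions 22, 39.
BamHI cuts after the first base of each site, so after positions 22, 39.
Combined cut positions: 17, 22, 39, 76.
Linear molecule, 4 cuts → 5 fragments:
  1–17 → 17 bp
  18–22 → 5 bp
  23–39 → 17 bp
  40–76 → 37 bp
  77–112 → 36 bp
Sorted largest to smallest: 37, 36, 17, 17, 5 bp.

37, 36, 17, 17, 5 bp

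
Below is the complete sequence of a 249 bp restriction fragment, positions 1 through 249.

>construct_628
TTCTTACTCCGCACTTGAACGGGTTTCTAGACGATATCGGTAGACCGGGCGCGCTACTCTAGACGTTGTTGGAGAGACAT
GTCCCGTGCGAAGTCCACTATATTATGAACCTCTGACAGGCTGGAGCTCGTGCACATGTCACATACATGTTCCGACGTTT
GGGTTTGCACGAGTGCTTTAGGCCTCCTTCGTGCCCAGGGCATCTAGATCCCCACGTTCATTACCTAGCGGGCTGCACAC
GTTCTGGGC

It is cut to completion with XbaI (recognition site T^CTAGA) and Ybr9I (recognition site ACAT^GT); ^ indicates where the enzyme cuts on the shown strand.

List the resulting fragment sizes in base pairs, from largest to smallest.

XbaI sites (TCTAGA) start at positions 26, 58, 203.
XbaI cuts after the first base of each site, so after positions 26, 58, 203.
Ybr9I sites (ACATGT) start at positions 77, 134, 145.
Ybr9I cuts after base 4 of each site, so after positions 80, 137, 148.
Combined cut positions: 26, 58, 80, 137, 148, 203.
Linear molecule, 6 cuts → 7 fragments:
  1–26 → 26 bp
  27–58 → 32 bp
  59–80 → 22 bp
  81–137 → 57 bp
  138–148 → 11 bp
  149–203 → 55 bp
  204–249 → 46 bp
Sorted largest to smallest: 57, 55, 46, 32, 26, 22, 11 bp.

57, 55, 46, 32, 26, 22, 11 bp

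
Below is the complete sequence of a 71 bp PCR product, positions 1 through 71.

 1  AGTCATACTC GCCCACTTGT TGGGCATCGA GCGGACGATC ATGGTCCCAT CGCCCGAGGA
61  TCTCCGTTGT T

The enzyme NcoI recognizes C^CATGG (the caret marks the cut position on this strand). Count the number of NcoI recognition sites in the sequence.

0

No occurrence of CCATGG is present in the sequence.
NcoI does not cut: 0 sites.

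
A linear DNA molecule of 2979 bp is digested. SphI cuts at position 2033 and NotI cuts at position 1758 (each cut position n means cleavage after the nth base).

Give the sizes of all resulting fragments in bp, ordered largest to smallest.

1758, 946, 275 bp

Combined cut positions (sorted): 1758, 2033.
Linear molecule, 2 cuts → 3 fragments:
  1758 − 0 = 1758 bp
  2033 − 1758 = 275 bp
  2979 − 2033 = 946 bp
Sorted largest to smallest: 1758, 946, 275 bp.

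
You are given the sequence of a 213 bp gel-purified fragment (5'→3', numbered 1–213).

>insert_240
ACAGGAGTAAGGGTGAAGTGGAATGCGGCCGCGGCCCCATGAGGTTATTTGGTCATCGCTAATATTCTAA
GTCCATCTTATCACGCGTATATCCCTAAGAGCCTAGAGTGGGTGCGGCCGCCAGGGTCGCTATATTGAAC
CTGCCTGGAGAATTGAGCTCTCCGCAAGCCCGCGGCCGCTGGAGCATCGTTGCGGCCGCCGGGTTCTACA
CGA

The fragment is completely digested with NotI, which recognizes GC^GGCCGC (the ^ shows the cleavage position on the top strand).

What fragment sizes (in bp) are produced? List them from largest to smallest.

NotI sites (GCGGCCGC) start at positions 25, 114, 172, 192.
NotI cuts after base 2 of each site, so after positions 26, 115, 173, 193.
Linear molecule, 4 cuts → 5 fragments:
  1–26 → 26 bp
  27–115 → 89 bp
  116–173 → 58 bp
  174–193 → 20 bp
  194–213 → 20 bp
Sorted largest to smallest: 89, 58, 26, 20, 20 bp.

89, 58, 26, 20, 20 bp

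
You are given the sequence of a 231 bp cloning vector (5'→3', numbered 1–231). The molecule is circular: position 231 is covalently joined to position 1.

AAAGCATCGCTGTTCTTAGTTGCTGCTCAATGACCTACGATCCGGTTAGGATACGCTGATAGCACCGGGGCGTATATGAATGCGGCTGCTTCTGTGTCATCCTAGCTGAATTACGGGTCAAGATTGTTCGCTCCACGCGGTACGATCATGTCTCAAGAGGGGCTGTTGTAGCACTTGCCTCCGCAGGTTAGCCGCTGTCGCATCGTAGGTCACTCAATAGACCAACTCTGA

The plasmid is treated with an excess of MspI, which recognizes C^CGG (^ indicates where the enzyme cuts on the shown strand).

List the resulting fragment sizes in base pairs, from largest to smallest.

208, 23 bp

MspI sites (CCGG) start at positions 42, 65.
MspI cuts after the first base of each site, so after positions 42, 65.
Circular molecule, 2 cuts → 2 fragments:
  43–65 → 23 bp
  66–231 then 1–42 → 166 + 42 = 208 bp
Sorted largest to smallest: 208, 23 bp.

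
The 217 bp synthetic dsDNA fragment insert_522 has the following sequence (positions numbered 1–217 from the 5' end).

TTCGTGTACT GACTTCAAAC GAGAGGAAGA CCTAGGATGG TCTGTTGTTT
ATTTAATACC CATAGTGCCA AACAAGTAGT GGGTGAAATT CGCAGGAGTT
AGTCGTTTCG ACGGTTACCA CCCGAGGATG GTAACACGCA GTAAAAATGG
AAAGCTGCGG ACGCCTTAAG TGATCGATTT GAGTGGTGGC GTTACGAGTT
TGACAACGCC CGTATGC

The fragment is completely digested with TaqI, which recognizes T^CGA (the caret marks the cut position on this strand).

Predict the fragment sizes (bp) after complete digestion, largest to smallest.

108, 66, 43 bp

TaqI sites (TCGA) start at positions 108, 174.
TaqI cuts after the first base of each site, so after positions 108, 174.
Linear molecule, 2 cuts → 3 fragments:
  1–108 → 108 bp
  109–174 → 66 bp
  175–217 → 43 bp
Sorted largest to smallest: 108, 66, 43 bp.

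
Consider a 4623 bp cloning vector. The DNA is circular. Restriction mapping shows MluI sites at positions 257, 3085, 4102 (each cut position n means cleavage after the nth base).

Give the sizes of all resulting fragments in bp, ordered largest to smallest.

Circular molecule, 3 cuts → 3 fragments:
  3085 − 257 = 2828 bp
  4102 − 3085 = 1017 bp
  wrap: 4623 − 4102 + 257 = 778 bp
Sorted largest to smallest: 2828, 1017, 778 bp.

2828, 1017, 778 bp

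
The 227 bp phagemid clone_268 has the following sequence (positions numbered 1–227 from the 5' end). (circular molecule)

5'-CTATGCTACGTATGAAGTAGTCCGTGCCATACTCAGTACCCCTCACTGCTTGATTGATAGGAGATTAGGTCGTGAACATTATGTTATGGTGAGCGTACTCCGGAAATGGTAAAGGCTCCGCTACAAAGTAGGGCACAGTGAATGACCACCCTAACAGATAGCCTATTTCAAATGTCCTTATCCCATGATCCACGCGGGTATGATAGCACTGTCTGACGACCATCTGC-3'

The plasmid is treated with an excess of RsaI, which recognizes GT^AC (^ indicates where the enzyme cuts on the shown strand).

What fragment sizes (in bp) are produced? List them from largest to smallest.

168, 59 bp

RsaI sites (GTAC) start at positions 36, 95.
RsaI cuts after base 2 of each site, so after positions 37, 96.
Circular molecule, 2 cuts → 2 fragments:
  38–96 → 59 bp
  97–227 then 1–37 → 131 + 37 = 168 bp
Sorted largest to smallest: 168, 59 bp.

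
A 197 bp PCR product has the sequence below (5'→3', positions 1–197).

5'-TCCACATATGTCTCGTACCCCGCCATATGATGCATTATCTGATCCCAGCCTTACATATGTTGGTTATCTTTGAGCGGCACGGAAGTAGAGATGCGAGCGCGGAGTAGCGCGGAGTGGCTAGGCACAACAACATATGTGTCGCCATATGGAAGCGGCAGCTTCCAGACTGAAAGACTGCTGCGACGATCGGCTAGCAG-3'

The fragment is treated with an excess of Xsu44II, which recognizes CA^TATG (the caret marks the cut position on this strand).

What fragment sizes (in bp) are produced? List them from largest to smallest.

77, 53, 30, 19, 12, 6 bp

Xsu44II sites (CATATG) start at positions 5, 24, 54, 131, 143.
Xsu44II cuts after base 2 of each site, so after positions 6, 25, 55, 132, 144.
Linear molecule, 5 cuts → 6 fragments:
  1–6 → 6 bp
  7–25 → 19 bp
  26–55 → 30 bp
  56–132 → 77 bp
  133–144 → 12 bp
  145–197 → 53 bp
Sorted largest to smallest: 77, 53, 30, 19, 12, 6 bp.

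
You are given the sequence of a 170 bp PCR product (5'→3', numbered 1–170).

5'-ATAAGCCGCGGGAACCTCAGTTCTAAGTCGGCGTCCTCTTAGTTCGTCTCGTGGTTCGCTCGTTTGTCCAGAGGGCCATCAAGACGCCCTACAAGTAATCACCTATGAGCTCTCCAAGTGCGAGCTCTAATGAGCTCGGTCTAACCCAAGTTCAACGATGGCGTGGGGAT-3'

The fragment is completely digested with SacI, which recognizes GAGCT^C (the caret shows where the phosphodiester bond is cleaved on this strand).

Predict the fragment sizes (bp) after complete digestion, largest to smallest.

111, 34, 15, 10 bp

SacI sites (GAGCTC) start at positions 107, 122, 132.
SacI cuts after base 5 of each site (before the last base), so after positions 111, 126, 136.
Linear molecule, 3 cuts → 4 fragments:
  1–111 → 111 bp
  112–126 → 15 bp
  127–136 → 10 bp
  137–170 → 34 bp
Sorted largest to smallest: 111, 34, 15, 10 bp.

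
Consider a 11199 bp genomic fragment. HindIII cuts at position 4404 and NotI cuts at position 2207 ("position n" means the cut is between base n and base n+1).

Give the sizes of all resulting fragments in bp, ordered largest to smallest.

6795, 2207, 2197 bp

Combined cut positions (sorted): 2207, 4404.
Linear molecule, 2 cuts → 3 fragments:
  2207 − 0 = 2207 bp
  4404 − 2207 = 2197 bp
  11199 − 4404 = 6795 bp
Sorted largest to smallest: 6795, 2207, 2197 bp.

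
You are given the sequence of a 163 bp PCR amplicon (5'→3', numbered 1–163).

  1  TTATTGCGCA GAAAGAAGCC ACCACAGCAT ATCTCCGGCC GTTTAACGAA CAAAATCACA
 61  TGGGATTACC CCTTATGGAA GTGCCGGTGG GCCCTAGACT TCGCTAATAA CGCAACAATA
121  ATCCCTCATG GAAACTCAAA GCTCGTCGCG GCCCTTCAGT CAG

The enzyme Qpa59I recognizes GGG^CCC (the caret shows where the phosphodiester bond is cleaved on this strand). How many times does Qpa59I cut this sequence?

GGGCCC occurs starting at position 89.
Qpa59I cuts at 1 site.

1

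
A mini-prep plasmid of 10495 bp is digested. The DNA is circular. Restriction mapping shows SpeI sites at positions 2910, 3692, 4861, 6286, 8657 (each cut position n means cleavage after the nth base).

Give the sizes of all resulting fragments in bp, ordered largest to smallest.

Circular molecule, 5 cuts → 5 fragments:
  3692 − 2910 = 782 bp
  4861 − 3692 = 1169 bp
  6286 − 4861 = 1425 bp
  8657 − 6286 = 2371 bp
  wrap: 10495 − 8657 + 2910 = 4748 bp
Sorted largest to smallest: 4748, 2371, 1425, 1169, 782 bp.

4748, 2371, 1425, 1169, 782 bp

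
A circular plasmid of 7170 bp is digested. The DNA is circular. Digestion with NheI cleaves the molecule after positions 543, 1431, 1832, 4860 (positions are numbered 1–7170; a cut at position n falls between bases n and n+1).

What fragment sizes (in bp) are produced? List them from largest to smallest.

3028, 2853, 888, 401 bp

Circular molecule, 4 cuts → 4 fragments:
  1431 − 543 = 888 bp
  1832 − 1431 = 401 bp
  4860 − 1832 = 3028 bp
  wrap: 7170 − 4860 + 543 = 2853 bp
Sorted largest to smallest: 3028, 2853, 888, 401 bp.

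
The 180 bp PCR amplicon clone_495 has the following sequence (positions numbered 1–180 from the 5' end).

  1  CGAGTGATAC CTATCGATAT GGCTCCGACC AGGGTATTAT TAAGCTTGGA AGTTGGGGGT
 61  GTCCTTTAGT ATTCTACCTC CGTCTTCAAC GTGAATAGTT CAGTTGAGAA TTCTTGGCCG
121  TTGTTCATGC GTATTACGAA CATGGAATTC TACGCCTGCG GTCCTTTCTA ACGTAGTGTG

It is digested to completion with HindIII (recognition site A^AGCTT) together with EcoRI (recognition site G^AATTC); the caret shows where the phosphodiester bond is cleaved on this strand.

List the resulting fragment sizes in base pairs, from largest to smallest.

The HindIII site (AAGCTT) starts at position 42.
HindIII cuts after the first base of each site, so after position 42.
EcoRI sites (GAATTC) start at positions 108, 145.
EcoRI cuts after the first base of each site, so after positions 108, 145.
Combined cut positions: 42, 108, 145.
Linear molecule, 3 cuts → 4 fragments:
  1–42 → 42 bp
  43–108 → 66 bp
  109–145 → 37 bp
  146–180 → 35 bp
Sorted largest to smallest: 66, 42, 37, 35 bp.

66, 42, 37, 35 bp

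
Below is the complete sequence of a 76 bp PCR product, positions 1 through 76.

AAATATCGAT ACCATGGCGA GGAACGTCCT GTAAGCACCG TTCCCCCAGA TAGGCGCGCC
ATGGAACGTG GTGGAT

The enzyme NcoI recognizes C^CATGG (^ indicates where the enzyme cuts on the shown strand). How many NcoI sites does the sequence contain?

2

CCATGG occurs starting at positions 12, 59.
NcoI cuts at 2 sites.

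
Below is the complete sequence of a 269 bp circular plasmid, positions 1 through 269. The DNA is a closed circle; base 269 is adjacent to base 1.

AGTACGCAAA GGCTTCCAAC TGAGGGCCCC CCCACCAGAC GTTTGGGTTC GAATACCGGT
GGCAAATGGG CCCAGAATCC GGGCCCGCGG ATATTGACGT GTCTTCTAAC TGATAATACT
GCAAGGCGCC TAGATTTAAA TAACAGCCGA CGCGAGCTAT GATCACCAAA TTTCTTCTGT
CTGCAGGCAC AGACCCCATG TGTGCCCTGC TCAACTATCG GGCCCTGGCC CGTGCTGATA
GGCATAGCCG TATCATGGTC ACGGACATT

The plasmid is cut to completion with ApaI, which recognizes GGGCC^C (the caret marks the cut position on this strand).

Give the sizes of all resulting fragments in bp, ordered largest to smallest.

139, 73, 44, 13 bp

ApaI sites (GGGCCC) start at positions 24, 68, 81, 220.
ApaI cuts after base 5 of each site (before the last base), so after positions 28, 72, 85, 224.
Circular molecule, 4 cuts → 4 fragments:
  29–72 → 44 bp
  73–85 → 13 bp
  86–224 → 139 bp
  225–269 then 1–28 → 45 + 28 = 73 bp
Sorted largest to smallest: 139, 73, 44, 13 bp.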